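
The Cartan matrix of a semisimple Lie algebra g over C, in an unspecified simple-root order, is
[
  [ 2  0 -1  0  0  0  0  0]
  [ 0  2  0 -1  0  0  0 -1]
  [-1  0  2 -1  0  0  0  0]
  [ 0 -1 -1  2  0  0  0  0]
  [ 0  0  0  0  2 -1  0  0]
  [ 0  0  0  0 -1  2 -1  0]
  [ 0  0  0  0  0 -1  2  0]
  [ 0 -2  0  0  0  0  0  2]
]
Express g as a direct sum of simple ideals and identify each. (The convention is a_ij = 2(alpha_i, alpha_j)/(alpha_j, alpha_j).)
The diagram associated to this matrix has two connected components: the simple roots {alpha_5, alpha_6, alpha_7} form a chain of 3 nodes with single edges (A_3), and {alpha_1, alpha_2, alpha_3, alpha_4, alpha_8} form a chain of 5 nodes with a double edge at one end; the terminal node there is the unique long simple root (C_5). A semisimple Lie algebra decomposes uniquely as the direct sum of simple ideals, one per connected component of its Dynkin diagram, so g ≅ A_3 ⊕ C_5 (dimension 15 + 55 = 70).

A3 ⊕ C5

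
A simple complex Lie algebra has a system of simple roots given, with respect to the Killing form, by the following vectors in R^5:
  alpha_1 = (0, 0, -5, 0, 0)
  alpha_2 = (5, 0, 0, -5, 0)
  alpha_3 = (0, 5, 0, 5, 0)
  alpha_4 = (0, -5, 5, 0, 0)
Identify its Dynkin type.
Compute the Cartan integers a_ij = 2(alpha_i, alpha_j)/(alpha_j, alpha_j); the resulting 4x4 Cartan matrix is
[[2, 0, 0, -1], [0, 2, -1, 0], [0, -1, 2, -1], [-2, 0, -1, 2]].
The roots have two lengths (squared-length ratio 2:1); the short ones are alpha_{1}. The associated Dynkin diagram is a chain of 4 nodes with a double edge at one end; the terminal node there is the unique short simple root (B_4), so the type is B_4 (the algebra so(9)).

B4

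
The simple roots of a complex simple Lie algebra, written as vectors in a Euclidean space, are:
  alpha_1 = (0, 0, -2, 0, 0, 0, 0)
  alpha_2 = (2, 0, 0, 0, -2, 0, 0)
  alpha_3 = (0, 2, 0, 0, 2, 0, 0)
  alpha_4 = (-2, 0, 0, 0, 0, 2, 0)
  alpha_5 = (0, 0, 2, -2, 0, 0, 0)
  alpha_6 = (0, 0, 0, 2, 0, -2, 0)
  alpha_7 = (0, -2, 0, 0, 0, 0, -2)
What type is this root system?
B_7 (so(15))

Compute the Cartan integers a_ij = 2(alpha_i, alpha_j)/(alpha_j, alpha_j); the resulting 7x7 Cartan matrix is
[[2, 0, 0, 0, -1, 0, 0], [0, 2, -1, -1, 0, 0, 0], [0, -1, 2, 0, 0, 0, -1], [0, -1, 0, 2, 0, -1, 0], [-2, 0, 0, 0, 2, -1, 0], [0, 0, 0, -1, -1, 2, 0], [0, 0, -1, 0, 0, 0, 2]].
The roots have two lengths (squared-length ratio 2:1); the short ones are alpha_{1}. The associated Dynkin diagram is a chain of 7 nodes with a double edge at one end; the terminal node there is the unique short simple root (B_7), so the type is B_7 (the algebra so(15)).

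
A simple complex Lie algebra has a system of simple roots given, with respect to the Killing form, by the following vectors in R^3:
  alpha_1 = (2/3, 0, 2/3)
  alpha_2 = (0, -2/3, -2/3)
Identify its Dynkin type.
type A_2

Compute the Cartan integers a_ij = 2(alpha_i, alpha_j)/(alpha_j, alpha_j); the resulting 2x2 Cartan matrix is
[[2, -1], [-1, 2]].
All simple roots have the same length, so the diagram is simply laced. The associated Dynkin diagram is a chain of 2 nodes with single edges (A_2), so the type is A_2 (the algebra sl(3)).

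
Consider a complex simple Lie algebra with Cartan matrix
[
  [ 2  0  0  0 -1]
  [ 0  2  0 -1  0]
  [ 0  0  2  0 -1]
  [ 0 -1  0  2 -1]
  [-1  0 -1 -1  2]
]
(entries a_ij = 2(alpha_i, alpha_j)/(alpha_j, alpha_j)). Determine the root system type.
The matrix has rank 5 with 2's on the diagonal. Reading the off-diagonal entries as Dynkin edges (a single edge where a_ij = a_ji = -1; a double or triple edge where a_ij * a_ji = 2 or 3), the diagram is a chain of 3 nodes with a fork of two nodes at one end (D_5). One simple-root ordering that puts it in standard form is (alpha_2, alpha_4, alpha_5, alpha_3, alpha_1). So the algebra is type D_5, i.e. so(10).

D5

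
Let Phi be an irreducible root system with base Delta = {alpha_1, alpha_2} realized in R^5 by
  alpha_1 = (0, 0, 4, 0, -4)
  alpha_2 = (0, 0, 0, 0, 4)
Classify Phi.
B2

Compute the Cartan integers a_ij = 2(alpha_i, alpha_j)/(alpha_j, alpha_j); the resulting 2x2 Cartan matrix is
[[2, -2], [-1, 2]].
The roots have two lengths (squared-length ratio 2:1); the short ones are alpha_{2}. The associated Dynkin diagram is a chain of 2 nodes with a double edge at one end; the terminal node there is the unique short simple root (B_2), so the type is B_2 (the algebra so(5)).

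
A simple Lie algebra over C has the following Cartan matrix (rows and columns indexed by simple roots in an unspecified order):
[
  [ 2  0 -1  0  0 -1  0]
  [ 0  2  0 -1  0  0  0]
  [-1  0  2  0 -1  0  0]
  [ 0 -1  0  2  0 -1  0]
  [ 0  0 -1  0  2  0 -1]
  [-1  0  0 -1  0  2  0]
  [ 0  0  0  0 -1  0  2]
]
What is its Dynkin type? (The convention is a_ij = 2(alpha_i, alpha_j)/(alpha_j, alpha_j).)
A7

The matrix has rank 7 with 2's on the diagonal. Reading the off-diagonal entries as Dynkin edges (a single edge where a_ij = a_ji = -1; a double or triple edge where a_ij * a_ji = 2 or 3), the diagram is a chain of 7 nodes with single edges (A_7). One simple-root ordering that puts it in standard form is (alpha_2, alpha_4, alpha_6, alpha_1, alpha_3, alpha_5, alpha_7). So the algebra is type A_7, i.e. sl(8).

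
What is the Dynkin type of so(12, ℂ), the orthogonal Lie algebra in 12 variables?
D6

This is so(12) with 12 even, which has dimension 12(12-1)/2 = 66 and rank 12/2 = 6. In the classification of classical Lie algebras, the orthogonal algebra so(2n) in an even number of variables has type D_n; here n = 6, so the Dynkin diagram is a chain of 4 nodes with a fork of two nodes at one end (D_6). Hence the type is D_6.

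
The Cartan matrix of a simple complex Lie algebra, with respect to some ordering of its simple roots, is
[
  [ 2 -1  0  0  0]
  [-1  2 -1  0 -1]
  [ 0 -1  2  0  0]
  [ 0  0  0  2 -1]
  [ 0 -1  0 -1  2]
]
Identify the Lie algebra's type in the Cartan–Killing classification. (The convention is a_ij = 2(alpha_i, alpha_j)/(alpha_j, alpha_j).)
The matrix has rank 5 with 2's on the diagonal. Reading the off-diagonal entries as Dynkin edges (a single edge where a_ij = a_ji = -1; a double or triple edge where a_ij * a_ji = 2 or 3), the diagram is a chain of 3 nodes with a fork of two nodes at one end (D_5). One simple-root ordering that puts it in standard form is (alpha_4, alpha_5, alpha_2, alpha_3, alpha_1). So the algebra is type D_5, i.e. so(10).

type D_5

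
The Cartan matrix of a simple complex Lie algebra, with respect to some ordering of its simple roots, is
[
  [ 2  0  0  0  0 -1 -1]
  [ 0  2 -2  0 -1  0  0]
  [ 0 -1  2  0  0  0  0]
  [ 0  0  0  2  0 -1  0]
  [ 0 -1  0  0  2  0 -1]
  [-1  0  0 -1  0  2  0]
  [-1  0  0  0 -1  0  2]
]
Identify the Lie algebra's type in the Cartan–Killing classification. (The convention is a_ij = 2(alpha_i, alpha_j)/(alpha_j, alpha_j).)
The matrix has rank 7 with 2's on the diagonal. Reading the off-diagonal entries as Dynkin edges (a single edge where a_ij = a_ji = -1; a double or triple edge where a_ij * a_ji = 2 or 3), the diagram is a chain of 7 nodes with a double edge at one end; the terminal node there is the unique short simple root (B_7). One simple-root ordering that puts it in standard form is (alpha_4, alpha_6, alpha_1, alpha_7, alpha_5, alpha_2, alpha_3). So the algebra is type B_7, i.e. so(15).

B_7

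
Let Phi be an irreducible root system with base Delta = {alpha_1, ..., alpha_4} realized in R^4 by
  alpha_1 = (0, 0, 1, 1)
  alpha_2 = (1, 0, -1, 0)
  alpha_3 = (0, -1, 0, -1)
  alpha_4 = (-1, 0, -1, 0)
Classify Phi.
D_4

Compute the Cartan integers a_ij = 2(alpha_i, alpha_j)/(alpha_j, alpha_j); the resulting 4x4 Cartan matrix is
[[2, -1, -1, -1], [-1, 2, 0, 0], [-1, 0, 2, 0], [-1, 0, 0, 2]].
All simple roots have the same length, so the diagram is simply laced. The associated Dynkin diagram is a chain of 2 nodes with a fork of two nodes at one end (D_4), so the type is D_4 (the algebra so(8)).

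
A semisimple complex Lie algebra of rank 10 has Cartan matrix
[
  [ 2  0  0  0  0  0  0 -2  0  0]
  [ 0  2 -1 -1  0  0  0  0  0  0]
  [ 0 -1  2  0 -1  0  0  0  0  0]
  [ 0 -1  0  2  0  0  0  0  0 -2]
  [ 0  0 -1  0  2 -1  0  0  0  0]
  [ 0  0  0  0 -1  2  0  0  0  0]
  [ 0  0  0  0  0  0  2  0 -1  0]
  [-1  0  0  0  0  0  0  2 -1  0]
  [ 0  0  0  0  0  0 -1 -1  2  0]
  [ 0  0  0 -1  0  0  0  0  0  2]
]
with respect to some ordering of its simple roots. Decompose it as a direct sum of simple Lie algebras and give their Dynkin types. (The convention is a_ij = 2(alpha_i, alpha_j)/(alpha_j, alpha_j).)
B_6 + C_4

The diagram associated to this matrix has two connected components: the simple roots {alpha_2, alpha_3, alpha_4, alpha_5, alpha_6, alpha_10} form a chain of 6 nodes with a double edge at one end; the terminal node there is the unique short simple root (B_6), and {alpha_1, alpha_7, alpha_8, alpha_9} form a chain of 4 nodes with a double edge at one end; the terminal node there is the unique long simple root (C_4). A semisimple Lie algebra decomposes uniquely as the direct sum of simple ideals, one per connected component of its Dynkin diagram, so g ≅ B_6 ⊕ C_4 (dimension 78 + 36 = 114).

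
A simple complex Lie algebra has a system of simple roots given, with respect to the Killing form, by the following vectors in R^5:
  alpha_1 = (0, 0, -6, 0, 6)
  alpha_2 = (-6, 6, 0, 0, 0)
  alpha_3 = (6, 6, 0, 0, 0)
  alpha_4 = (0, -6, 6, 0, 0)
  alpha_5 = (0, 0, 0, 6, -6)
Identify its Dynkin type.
D5

Compute the Cartan integers a_ij = 2(alpha_i, alpha_j)/(alpha_j, alpha_j); the resulting 5x5 Cartan matrix is
[[2, 0, 0, -1, -1], [0, 2, 0, -1, 0], [0, 0, 2, -1, 0], [-1, -1, -1, 2, 0], [-1, 0, 0, 0, 2]].
All simple roots have the same length, so the diagram is simply laced. The associated Dynkin diagram is a chain of 3 nodes with a fork of two nodes at one end (D_5), so the type is D_5 (the algebra so(10)).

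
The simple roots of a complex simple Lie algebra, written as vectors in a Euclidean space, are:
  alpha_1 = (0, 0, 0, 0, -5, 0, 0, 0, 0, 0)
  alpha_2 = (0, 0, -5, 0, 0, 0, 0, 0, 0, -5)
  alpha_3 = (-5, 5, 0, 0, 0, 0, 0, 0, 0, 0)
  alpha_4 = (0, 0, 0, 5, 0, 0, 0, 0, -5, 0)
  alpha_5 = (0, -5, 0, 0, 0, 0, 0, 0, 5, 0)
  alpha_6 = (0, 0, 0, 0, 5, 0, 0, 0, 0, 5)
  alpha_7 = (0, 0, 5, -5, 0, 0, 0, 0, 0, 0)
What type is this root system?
type B_7

Compute the Cartan integers a_ij = 2(alpha_i, alpha_j)/(alpha_j, alpha_j); the resulting 7x7 Cartan matrix is
[[2, 0, 0, 0, 0, -1, 0], [0, 2, 0, 0, 0, -1, -1], [0, 0, 2, 0, -1, 0, 0], [0, 0, 0, 2, -1, 0, -1], [0, 0, -1, -1, 2, 0, 0], [-2, -1, 0, 0, 0, 2, 0], [0, -1, 0, -1, 0, 0, 2]].
The roots have two lengths (squared-length ratio 2:1); the short ones are alpha_{1}. The associated Dynkin diagram is a chain of 7 nodes with a double edge at one end; the terminal node there is the unique short simple root (B_7), so the type is B_7 (the algebra so(15)).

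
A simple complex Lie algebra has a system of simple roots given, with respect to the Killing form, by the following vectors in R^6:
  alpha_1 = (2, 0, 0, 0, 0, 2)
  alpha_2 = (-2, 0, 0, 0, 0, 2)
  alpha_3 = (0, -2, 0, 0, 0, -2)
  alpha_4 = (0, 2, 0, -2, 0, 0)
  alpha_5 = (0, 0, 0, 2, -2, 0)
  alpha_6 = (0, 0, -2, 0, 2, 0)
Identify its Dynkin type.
D_6

Compute the Cartan integers a_ij = 2(alpha_i, alpha_j)/(alpha_j, alpha_j); the resulting 6x6 Cartan matrix is
[[2, 0, -1, 0, 0, 0], [0, 2, -1, 0, 0, 0], [-1, -1, 2, -1, 0, 0], [0, 0, -1, 2, -1, 0], [0, 0, 0, -1, 2, -1], [0, 0, 0, 0, -1, 2]].
All simple roots have the same length, so the diagram is simply laced. The associated Dynkin diagram is a chain of 4 nodes with a fork of two nodes at one end (D_6), so the type is D_6 (the algebra so(12)).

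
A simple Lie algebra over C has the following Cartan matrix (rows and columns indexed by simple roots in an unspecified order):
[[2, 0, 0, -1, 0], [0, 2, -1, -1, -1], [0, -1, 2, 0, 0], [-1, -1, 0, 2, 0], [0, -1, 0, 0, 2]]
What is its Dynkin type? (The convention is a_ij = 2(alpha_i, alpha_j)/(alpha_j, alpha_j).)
The matrix has rank 5 with 2's on the diagonal. Reading the off-diagonal entries as Dynkin edges (a single edge where a_ij = a_ji = -1; a double or triple edge where a_ij * a_ji = 2 or 3), the diagram is a chain of 3 nodes with a fork of two nodes at one end (D_5). One simple-root ordering that puts it in standard form is (alpha_1, alpha_4, alpha_2, alpha_3, alpha_5). So the algebra is type D_5, i.e. so(10).

type D_5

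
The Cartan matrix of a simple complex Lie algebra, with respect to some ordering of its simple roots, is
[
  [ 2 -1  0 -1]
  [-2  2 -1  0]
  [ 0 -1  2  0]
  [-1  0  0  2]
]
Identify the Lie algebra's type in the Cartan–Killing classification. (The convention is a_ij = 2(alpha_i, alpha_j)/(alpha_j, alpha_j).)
F4

The matrix has rank 4 with 2's on the diagonal. Reading the off-diagonal entries as Dynkin edges (a single edge where a_ij = a_ji = -1; a double or triple edge where a_ij * a_ji = 2 or 3), the diagram is a chain of 4 nodes with a double edge between the middle two (F_4). One simple-root ordering that puts it in standard form is (alpha_3, alpha_2, alpha_1, alpha_4). So the algebra is type F_4.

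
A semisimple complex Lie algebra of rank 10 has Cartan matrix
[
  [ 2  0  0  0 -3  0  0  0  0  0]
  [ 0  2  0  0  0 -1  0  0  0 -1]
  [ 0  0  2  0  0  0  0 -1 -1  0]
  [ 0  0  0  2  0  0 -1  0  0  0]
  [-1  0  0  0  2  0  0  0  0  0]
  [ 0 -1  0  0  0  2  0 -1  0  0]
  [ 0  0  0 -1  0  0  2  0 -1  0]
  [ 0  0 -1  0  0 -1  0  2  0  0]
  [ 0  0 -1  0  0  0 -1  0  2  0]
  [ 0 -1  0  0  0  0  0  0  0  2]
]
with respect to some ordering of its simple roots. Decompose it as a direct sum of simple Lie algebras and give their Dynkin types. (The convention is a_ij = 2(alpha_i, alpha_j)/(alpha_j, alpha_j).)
The diagram associated to this matrix has two connected components: the simple roots {alpha_2, alpha_3, alpha_4, alpha_6, alpha_7, alpha_8, alpha_9, alpha_10} form a chain of 8 nodes with single edges (A_8), and {alpha_1, alpha_5} form two nodes joined by a triple edge (G_2). A semisimple Lie algebra decomposes uniquely as the direct sum of simple ideals, one per connected component of its Dynkin diagram, so g ≅ A_8 ⊕ G_2 (dimension 80 + 14 = 94).

A8 + G2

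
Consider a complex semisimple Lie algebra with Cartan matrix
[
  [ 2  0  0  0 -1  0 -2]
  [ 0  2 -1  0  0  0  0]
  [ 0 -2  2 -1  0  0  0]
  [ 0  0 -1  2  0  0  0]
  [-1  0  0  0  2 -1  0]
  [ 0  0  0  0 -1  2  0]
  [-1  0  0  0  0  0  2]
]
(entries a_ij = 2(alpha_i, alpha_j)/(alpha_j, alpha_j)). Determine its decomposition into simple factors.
The diagram associated to this matrix has two connected components: the simple roots {alpha_2, alpha_3, alpha_4} form a chain of 3 nodes with a double edge at one end; the terminal node there is the unique short simple root (B_3), and {alpha_1, alpha_5, alpha_6, alpha_7} form a chain of 4 nodes with a double edge at one end; the terminal node there is the unique short simple root (B_4). A semisimple Lie algebra decomposes uniquely as the direct sum of simple ideals, one per connected component of its Dynkin diagram, so g ≅ B_3 ⊕ B_4 (dimension 21 + 36 = 57).

B_3 ⊕ B_4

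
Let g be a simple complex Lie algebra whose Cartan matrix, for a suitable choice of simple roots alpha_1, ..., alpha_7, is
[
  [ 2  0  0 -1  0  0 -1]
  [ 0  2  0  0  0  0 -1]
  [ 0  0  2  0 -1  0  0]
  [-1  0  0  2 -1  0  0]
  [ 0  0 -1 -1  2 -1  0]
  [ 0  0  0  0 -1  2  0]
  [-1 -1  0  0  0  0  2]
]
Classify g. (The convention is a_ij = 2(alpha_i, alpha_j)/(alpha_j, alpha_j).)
The matrix has rank 7 with 2's on the diagonal. Reading the off-diagonal entries as Dynkin edges (a single edge where a_ij = a_ji = -1; a double or triple edge where a_ij * a_ji = 2 or 3), the diagram is a chain of 5 nodes with a fork of two nodes at one end (D_7). One simple-root ordering that puts it in standard form is (alpha_2, alpha_7, alpha_1, alpha_4, alpha_5, alpha_3, alpha_6). So the algebra is type D_7, i.e. so(14).

D_7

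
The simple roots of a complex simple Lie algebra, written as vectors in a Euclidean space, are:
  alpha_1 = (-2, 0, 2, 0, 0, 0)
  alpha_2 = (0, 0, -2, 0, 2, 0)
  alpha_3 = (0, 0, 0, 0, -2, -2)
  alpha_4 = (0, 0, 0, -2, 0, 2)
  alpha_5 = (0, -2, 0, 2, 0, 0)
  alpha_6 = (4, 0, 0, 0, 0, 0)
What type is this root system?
Compute the Cartan integers a_ij = 2(alpha_i, alpha_j)/(alpha_j, alpha_j); the resulting 6x6 Cartan matrix is
[[2, -1, 0, 0, 0, -1], [-1, 2, -1, 0, 0, 0], [0, -1, 2, -1, 0, 0], [0, 0, -1, 2, -1, 0], [0, 0, 0, -1, 2, 0], [-2, 0, 0, 0, 0, 2]].
The roots have two lengths (squared-length ratio 2:1); the short ones are alpha_{1,2,3,4,5}. The associated Dynkin diagram is a chain of 6 nodes with a double edge at one end; the terminal node there is the unique long simple root (C_6), so the type is C_6 (the algebra sp(12)).

C_6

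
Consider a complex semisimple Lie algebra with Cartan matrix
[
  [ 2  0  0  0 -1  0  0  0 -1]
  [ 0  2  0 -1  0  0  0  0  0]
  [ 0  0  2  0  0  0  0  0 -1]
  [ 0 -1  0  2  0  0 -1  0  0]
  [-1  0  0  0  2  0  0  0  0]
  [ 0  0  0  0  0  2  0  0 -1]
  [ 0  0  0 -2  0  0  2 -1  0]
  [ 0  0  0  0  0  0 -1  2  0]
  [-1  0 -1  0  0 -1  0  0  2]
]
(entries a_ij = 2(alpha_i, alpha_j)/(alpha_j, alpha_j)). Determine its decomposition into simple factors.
type D_5 ⊕ type F_4

The diagram associated to this matrix has two connected components: the simple roots {alpha_1, alpha_3, alpha_5, alpha_6, alpha_9} form a chain of 3 nodes with a fork of two nodes at one end (D_5), and {alpha_2, alpha_4, alpha_7, alpha_8} form a chain of 4 nodes with a double edge between the middle two (F_4). A semisimple Lie algebra decomposes uniquely as the direct sum of simple ideals, one per connected component of its Dynkin diagram, so g ≅ D_5 ⊕ F_4 (dimension 45 + 52 = 97).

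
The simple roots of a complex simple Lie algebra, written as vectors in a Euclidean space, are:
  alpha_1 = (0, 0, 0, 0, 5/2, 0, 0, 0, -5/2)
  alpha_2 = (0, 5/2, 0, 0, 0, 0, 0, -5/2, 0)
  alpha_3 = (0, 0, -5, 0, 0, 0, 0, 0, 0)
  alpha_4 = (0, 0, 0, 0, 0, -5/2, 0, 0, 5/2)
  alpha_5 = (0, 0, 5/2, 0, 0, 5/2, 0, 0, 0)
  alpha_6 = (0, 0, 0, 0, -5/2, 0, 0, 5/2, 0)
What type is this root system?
type C_6

Compute the Cartan integers a_ij = 2(alpha_i, alpha_j)/(alpha_j, alpha_j); the resulting 6x6 Cartan matrix is
[[2, 0, 0, -1, 0, -1], [0, 2, 0, 0, 0, -1], [0, 0, 2, 0, -2, 0], [-1, 0, 0, 2, -1, 0], [0, 0, -1, -1, 2, 0], [-1, -1, 0, 0, 0, 2]].
The roots have two lengths (squared-length ratio 2:1); the short ones are alpha_{1,2,4,5,6}. The associated Dynkin diagram is a chain of 6 nodes with a double edge at one end; the terminal node there is the unique long simple root (C_6), so the type is C_6 (the algebra sp(12)).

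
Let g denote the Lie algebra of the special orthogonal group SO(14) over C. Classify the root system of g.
This is so(14) with 14 even, which has dimension 14(14-1)/2 = 91 and rank 14/2 = 7. In the classification of classical Lie algebras, the orthogonal algebra so(2n) in an even number of variables has type D_n; here n = 7, so the Dynkin diagram is a chain of 5 nodes with a fork of two nodes at one end (D_7). Hence the type is D_7.

D_7 (so(14))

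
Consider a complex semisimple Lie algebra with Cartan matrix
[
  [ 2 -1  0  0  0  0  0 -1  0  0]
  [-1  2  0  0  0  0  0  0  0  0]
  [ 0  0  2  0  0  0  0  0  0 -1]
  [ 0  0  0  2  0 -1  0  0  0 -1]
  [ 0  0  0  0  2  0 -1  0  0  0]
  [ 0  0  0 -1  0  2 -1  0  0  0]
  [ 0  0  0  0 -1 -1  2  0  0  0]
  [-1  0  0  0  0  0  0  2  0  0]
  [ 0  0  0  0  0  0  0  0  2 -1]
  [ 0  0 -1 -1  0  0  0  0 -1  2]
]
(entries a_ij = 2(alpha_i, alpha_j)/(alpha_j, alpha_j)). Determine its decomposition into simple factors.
A_3 (sl(4)) ⊕ D_7 (so(14))

The diagram associated to this matrix has two connected components: the simple roots {alpha_1, alpha_2, alpha_8} form a chain of 3 nodes with single edges (A_3), and {alpha_3, alpha_4, alpha_5, alpha_6, alpha_7, alpha_9, alpha_10} form a chain of 5 nodes with a fork of two nodes at one end (D_7). A semisimple Lie algebra decomposes uniquely as the direct sum of simple ideals, one per connected component of its Dynkin diagram, so g ≅ A_3 ⊕ D_7 (dimension 15 + 91 = 106).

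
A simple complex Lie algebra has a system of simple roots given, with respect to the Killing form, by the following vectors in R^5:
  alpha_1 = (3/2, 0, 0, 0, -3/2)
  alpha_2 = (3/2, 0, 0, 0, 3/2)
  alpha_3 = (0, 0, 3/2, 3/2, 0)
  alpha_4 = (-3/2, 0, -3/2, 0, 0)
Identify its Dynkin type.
Compute the Cartan integers a_ij = 2(alpha_i, alpha_j)/(alpha_j, alpha_j); the resulting 4x4 Cartan matrix is
[[2, 0, 0, -1], [0, 2, 0, -1], [0, 0, 2, -1], [-1, -1, -1, 2]].
All simple roots have the same length, so the diagram is simply laced. The associated Dynkin diagram is a chain of 2 nodes with a fork of two nodes at one end (D_4), so the type is D_4 (the algebra so(8)).

D4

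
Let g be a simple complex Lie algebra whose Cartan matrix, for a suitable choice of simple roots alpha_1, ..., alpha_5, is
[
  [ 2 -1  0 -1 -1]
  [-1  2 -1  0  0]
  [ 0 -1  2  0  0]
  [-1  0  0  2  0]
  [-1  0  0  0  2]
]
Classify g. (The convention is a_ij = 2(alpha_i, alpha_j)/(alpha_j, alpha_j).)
D5

The matrix has rank 5 with 2's on the diagonal. Reading the off-diagonal entries as Dynkin edges (a single edge where a_ij = a_ji = -1; a double or triple edge where a_ij * a_ji = 2 or 3), the diagram is a chain of 3 nodes with a fork of two nodes at one end (D_5). One simple-root ordering that puts it in standard form is (alpha_3, alpha_2, alpha_1, alpha_4, alpha_5). So the algebra is type D_5, i.e. so(10).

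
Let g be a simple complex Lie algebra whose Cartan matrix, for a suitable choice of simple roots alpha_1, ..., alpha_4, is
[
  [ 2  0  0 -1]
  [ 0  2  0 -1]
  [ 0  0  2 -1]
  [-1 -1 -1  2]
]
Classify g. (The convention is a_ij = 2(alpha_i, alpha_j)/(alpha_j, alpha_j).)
type D_4

The matrix has rank 4 with 2's on the diagonal. Reading the off-diagonal entries as Dynkin edges (a single edge where a_ij = a_ji = -1; a double or triple edge where a_ij * a_ji = 2 or 3), the diagram is a chain of 2 nodes with a fork of two nodes at one end (D_4). One simple-root ordering that puts it in standard form is (alpha_1, alpha_4, alpha_2, alpha_3). So the algebra is type D_4, i.e. so(8).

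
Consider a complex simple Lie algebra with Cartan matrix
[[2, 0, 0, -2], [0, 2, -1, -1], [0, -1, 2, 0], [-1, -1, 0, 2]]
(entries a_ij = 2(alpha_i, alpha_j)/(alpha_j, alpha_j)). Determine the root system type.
The matrix has rank 4 with 2's on the diagonal. Reading the off-diagonal entries as Dynkin edges (a single edge where a_ij = a_ji = -1; a double or triple edge where a_ij * a_ji = 2 or 3), the diagram is a chain of 4 nodes with a double edge at one end; the terminal node there is the unique long simple root (C_4). One simple-root ordering that puts it in standard form is (alpha_3, alpha_2, alpha_4, alpha_1). So the algebra is type C_4, i.e. sp(8).

C_4 (sp(8))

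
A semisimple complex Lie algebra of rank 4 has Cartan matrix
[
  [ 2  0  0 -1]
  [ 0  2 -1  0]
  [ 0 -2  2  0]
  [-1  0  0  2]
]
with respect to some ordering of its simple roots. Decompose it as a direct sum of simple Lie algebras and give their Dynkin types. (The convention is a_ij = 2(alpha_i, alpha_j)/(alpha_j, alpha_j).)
The diagram associated to this matrix has two connected components: the simple roots {alpha_1, alpha_4} form a chain of 2 nodes with single edges (A_2), and {alpha_2, alpha_3} form a chain of 2 nodes with a double edge at one end; the terminal node there is the unique short simple root (B_2). A semisimple Lie algebra decomposes uniquely as the direct sum of simple ideals, one per connected component of its Dynkin diagram, so g ≅ A_2 ⊕ B_2 (dimension 8 + 10 = 18).

A_2 (sl(3)) ⊕ B_2 (so(5))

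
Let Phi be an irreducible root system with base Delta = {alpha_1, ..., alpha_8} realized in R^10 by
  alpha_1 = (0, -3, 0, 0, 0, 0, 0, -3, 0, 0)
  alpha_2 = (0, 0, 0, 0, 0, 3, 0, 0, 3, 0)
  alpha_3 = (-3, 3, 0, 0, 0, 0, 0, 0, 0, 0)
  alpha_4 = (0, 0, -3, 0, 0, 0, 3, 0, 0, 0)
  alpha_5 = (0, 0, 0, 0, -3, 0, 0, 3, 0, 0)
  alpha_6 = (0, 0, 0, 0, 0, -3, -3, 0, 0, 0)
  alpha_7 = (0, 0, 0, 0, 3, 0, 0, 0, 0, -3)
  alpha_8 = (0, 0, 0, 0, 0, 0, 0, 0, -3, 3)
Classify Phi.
Compute the Cartan integers a_ij = 2(alpha_i, alpha_j)/(alpha_j, alpha_j); the resulting 8x8 Cartan matrix is
[[2, 0, -1, 0, -1, 0, 0, 0], [0, 2, 0, 0, 0, -1, 0, -1], [-1, 0, 2, 0, 0, 0, 0, 0], [0, 0, 0, 2, 0, -1, 0, 0], [-1, 0, 0, 0, 2, 0, -1, 0], [0, -1, 0, -1, 0, 2, 0, 0], [0, 0, 0, 0, -1, 0, 2, -1], [0, -1, 0, 0, 0, 0, -1, 2]].
All simple roots have the same length, so the diagram is simply laced. The associated Dynkin diagram is a chain of 8 nodes with single edges (A_8), so the type is A_8 (the algebra sl(9)).

A_8 (sl(9))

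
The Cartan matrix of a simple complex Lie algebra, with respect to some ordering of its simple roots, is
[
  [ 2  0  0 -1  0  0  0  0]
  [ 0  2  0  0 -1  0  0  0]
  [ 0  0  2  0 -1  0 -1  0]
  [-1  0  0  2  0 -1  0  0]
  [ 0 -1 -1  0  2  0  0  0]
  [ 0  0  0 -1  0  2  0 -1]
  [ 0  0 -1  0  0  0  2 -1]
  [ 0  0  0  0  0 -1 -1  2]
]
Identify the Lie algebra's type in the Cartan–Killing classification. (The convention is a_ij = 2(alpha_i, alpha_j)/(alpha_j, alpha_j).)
The matrix has rank 8 with 2's on the diagonal. Reading the off-diagonal entries as Dynkin edges (a single edge where a_ij = a_ji = -1; a double or triple edge where a_ij * a_ji = 2 or 3), the diagram is a chain of 8 nodes with single edges (A_8). One simple-root ordering that puts it in standard form is (alpha_2, alpha_5, alpha_3, alpha_7, alpha_8, alpha_6, alpha_4, alpha_1). So the algebra is type A_8, i.e. sl(9).

type A_8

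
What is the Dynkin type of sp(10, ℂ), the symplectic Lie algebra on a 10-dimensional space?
C5

This is sp(10), which has dimension 10(10+1)/2 = 55 and rank 10/2 = 5. In the classification of classical Lie algebras, the symplectic algebra sp(2n) has type C_n; here n = 5, so the Dynkin diagram is a chain of 5 nodes with a double edge at one end; the terminal node there is the unique long simple root (C_5). Hence the type is C_5.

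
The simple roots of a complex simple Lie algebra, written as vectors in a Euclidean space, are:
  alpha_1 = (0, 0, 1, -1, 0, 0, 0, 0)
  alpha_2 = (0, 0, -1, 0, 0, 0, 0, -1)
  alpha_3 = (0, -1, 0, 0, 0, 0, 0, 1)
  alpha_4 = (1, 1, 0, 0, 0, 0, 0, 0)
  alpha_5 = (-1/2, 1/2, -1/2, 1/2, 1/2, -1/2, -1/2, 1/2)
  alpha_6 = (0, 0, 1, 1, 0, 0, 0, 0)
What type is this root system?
E6

Compute the Cartan integers a_ij = 2(alpha_i, alpha_j)/(alpha_j, alpha_j); the resulting 6x6 Cartan matrix is
[[2, -1, 0, 0, -1, 0], [-1, 2, -1, 0, 0, -1], [0, -1, 2, -1, 0, 0], [0, 0, -1, 2, 0, 0], [-1, 0, 0, 0, 2, 0], [0, -1, 0, 0, 0, 2]].
All simple roots have the same length, so the diagram is simply laced. The associated Dynkin diagram is a chain of 5 nodes with one extra node attached to the third node from one end (E_6), so the type is E_6.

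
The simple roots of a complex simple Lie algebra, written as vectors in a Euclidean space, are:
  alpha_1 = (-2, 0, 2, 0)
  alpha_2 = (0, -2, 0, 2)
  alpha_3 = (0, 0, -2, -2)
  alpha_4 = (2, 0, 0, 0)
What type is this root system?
B4

Compute the Cartan integers a_ij = 2(alpha_i, alpha_j)/(alpha_j, alpha_j); the resulting 4x4 Cartan matrix is
[[2, 0, -1, -2], [0, 2, -1, 0], [-1, -1, 2, 0], [-1, 0, 0, 2]].
The roots have two lengths (squared-length ratio 2:1); the short ones are alpha_{4}. The associated Dynkin diagram is a chain of 4 nodes with a double edge at one end; the terminal node there is the unique short simple root (B_4), so the type is B_4 (the algebra so(9)).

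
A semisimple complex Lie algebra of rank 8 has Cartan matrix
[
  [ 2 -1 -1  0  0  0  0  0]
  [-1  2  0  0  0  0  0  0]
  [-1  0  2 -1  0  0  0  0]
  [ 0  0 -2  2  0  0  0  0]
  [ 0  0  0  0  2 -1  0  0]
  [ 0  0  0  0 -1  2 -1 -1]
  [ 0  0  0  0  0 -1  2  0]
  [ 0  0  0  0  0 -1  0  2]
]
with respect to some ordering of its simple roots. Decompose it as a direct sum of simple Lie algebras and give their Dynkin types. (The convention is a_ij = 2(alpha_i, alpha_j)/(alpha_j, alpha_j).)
The diagram associated to this matrix has two connected components: the simple roots {alpha_1, alpha_2, alpha_3, alpha_4} form a chain of 4 nodes with a double edge at one end; the terminal node there is the unique long simple root (C_4), and {alpha_5, alpha_6, alpha_7, alpha_8} form a chain of 2 nodes with a fork of two nodes at one end (D_4). A semisimple Lie algebra decomposes uniquely as the direct sum of simple ideals, one per connected component of its Dynkin diagram, so g ≅ C_4 ⊕ D_4 (dimension 36 + 28 = 64).

C4 ⊕ D4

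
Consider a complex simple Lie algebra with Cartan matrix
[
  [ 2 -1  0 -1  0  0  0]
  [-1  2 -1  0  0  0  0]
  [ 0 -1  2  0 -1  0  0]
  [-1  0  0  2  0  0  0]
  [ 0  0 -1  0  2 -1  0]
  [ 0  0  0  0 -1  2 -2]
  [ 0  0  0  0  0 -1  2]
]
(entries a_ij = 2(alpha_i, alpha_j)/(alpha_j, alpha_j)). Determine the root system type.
B_7 (so(15))

The matrix has rank 7 with 2's on the diagonal. Reading the off-diagonal entries as Dynkin edges (a single edge where a_ij = a_ji = -1; a double or triple edge where a_ij * a_ji = 2 or 3), the diagram is a chain of 7 nodes with a double edge at one end; the terminal node there is the unique short simple root (B_7). One simple-root ordering that puts it in standard form is (alpha_4, alpha_1, alpha_2, alpha_3, alpha_5, alpha_6, alpha_7). So the algebra is type B_7, i.e. so(15).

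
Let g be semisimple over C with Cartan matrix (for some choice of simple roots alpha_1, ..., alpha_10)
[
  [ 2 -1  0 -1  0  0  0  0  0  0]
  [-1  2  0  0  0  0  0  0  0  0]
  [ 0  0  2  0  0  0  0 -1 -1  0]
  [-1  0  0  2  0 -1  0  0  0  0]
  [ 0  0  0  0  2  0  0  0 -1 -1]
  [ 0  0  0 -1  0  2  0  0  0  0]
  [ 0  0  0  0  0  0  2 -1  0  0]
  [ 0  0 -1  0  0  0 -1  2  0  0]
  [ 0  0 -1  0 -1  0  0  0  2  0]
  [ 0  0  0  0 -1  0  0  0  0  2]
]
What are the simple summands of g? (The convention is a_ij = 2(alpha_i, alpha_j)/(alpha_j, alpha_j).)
The diagram associated to this matrix has two connected components: the simple roots {alpha_1, alpha_2, alpha_4, alpha_6} form a chain of 4 nodes with single edges (A_4), and {alpha_3, alpha_5, alpha_7, alpha_8, alpha_9, alpha_10} form a chain of 6 nodes with single edges (A_6). A semisimple Lie algebra decomposes uniquely as the direct sum of simple ideals, one per connected component of its Dynkin diagram, so g ≅ A_4 ⊕ A_6 (dimension 24 + 48 = 72).

A_4 ⊕ A_6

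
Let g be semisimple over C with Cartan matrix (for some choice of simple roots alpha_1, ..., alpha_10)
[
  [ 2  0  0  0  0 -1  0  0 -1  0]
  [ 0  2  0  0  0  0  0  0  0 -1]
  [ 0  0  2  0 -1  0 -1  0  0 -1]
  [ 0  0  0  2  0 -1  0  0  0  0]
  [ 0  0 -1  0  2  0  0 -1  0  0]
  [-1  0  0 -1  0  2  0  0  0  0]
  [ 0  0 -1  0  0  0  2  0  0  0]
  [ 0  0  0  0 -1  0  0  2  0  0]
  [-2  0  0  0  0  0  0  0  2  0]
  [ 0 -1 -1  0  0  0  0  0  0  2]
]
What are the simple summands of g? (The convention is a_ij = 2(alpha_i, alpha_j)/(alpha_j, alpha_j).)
C_4 + E_6

The diagram associated to this matrix has two connected components: the simple roots {alpha_1, alpha_4, alpha_6, alpha_9} form a chain of 4 nodes with a double edge at one end; the terminal node there is the unique long simple root (C_4), and {alpha_2, alpha_3, alpha_5, alpha_7, alpha_8, alpha_10} form a chain of 5 nodes with one extra node attached to the third node from one end (E_6). A semisimple Lie algebra decomposes uniquely as the direct sum of simple ideals, one per connected component of its Dynkin diagram, so g ≅ C_4 ⊕ E_6 (dimension 36 + 78 = 114).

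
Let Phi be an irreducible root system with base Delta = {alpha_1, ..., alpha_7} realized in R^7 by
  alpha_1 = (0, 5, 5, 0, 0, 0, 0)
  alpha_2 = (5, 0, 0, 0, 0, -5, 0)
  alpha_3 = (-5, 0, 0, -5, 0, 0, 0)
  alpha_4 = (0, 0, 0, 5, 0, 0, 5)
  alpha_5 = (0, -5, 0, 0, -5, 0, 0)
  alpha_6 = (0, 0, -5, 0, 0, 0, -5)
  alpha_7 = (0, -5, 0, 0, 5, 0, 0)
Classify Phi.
Compute the Cartan integers a_ij = 2(alpha_i, alpha_j)/(alpha_j, alpha_j); the resulting 7x7 Cartan matrix is
[[2, 0, 0, 0, -1, -1, -1], [0, 2, -1, 0, 0, 0, 0], [0, -1, 2, -1, 0, 0, 0], [0, 0, -1, 2, 0, -1, 0], [-1, 0, 0, 0, 2, 0, 0], [-1, 0, 0, -1, 0, 2, 0], [-1, 0, 0, 0, 0, 0, 2]].
All simple roots have the same length, so the diagram is simply laced. The associated Dynkin diagram is a chain of 5 nodes with a fork of two nodes at one end (D_7), so the type is D_7 (the algebra so(14)).

D_7 (so(14))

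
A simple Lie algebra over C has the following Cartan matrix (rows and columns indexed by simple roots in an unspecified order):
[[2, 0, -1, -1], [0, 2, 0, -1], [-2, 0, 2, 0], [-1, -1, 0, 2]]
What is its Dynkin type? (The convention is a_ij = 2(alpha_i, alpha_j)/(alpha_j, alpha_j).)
C4

The matrix has rank 4 with 2's on the diagonal. Reading the off-diagonal entries as Dynkin edges (a single edge where a_ij = a_ji = -1; a double or triple edge where a_ij * a_ji = 2 or 3), the diagram is a chain of 4 nodes with a double edge at one end; the terminal node there is the unique long simple root (C_4). One simple-root ordering that puts it in standard form is (alpha_2, alpha_4, alpha_1, alpha_3). So the algebra is type C_4, i.e. sp(8).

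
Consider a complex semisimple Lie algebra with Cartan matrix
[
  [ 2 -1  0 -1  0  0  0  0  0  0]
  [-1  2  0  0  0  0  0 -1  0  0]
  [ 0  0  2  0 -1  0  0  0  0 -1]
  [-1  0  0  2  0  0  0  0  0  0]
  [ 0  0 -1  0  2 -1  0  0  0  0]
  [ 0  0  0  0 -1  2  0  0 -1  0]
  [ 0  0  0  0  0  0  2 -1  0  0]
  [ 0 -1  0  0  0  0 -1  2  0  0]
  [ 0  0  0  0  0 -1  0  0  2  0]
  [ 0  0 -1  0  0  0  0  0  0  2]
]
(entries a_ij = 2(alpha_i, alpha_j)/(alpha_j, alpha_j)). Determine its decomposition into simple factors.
The diagram associated to this matrix has two connected components: the simple roots {alpha_1, alpha_2, alpha_4, alpha_7, alpha_8} form a chain of 5 nodes with single edges (A_5), and {alpha_3, alpha_5, alpha_6, alpha_9, alpha_10} form a chain of 5 nodes with single edges (A_5). A semisimple Lie algebra decomposes uniquely as the direct sum of simple ideals, one per connected component of its Dynkin diagram, so g ≅ A_5 ⊕ A_5 (dimension 35 + 35 = 70).

A_5 + A_5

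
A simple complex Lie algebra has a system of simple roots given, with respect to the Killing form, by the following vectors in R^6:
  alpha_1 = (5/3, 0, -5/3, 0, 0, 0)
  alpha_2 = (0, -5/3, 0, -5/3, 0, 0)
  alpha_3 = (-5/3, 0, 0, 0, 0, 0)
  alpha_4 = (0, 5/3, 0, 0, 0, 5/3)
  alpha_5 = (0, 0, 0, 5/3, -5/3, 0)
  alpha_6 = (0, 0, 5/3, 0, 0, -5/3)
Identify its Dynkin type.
type B_6

Compute the Cartan integers a_ij = 2(alpha_i, alpha_j)/(alpha_j, alpha_j); the resulting 6x6 Cartan matrix is
[[2, 0, -2, 0, 0, -1], [0, 2, 0, -1, -1, 0], [-1, 0, 2, 0, 0, 0], [0, -1, 0, 2, 0, -1], [0, -1, 0, 0, 2, 0], [-1, 0, 0, -1, 0, 2]].
The roots have two lengths (squared-length ratio 2:1); the short ones are alpha_{3}. The associated Dynkin diagram is a chain of 6 nodes with a double edge at one end; the terminal node there is the unique short simple root (B_6), so the type is B_6 (the algebra so(13)).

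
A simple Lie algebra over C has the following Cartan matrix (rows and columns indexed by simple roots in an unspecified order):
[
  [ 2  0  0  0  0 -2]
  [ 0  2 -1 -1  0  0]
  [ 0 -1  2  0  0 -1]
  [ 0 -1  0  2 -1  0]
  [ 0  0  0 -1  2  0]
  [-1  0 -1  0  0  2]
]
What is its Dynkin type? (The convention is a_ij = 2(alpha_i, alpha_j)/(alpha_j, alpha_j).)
C_6

The matrix has rank 6 with 2's on the diagonal. Reading the off-diagonal entries as Dynkin edges (a single edge where a_ij = a_ji = -1; a double or triple edge where a_ij * a_ji = 2 or 3), the diagram is a chain of 6 nodes with a double edge at one end; the terminal node there is the unique long simple root (C_6). One simple-root ordering that puts it in standard form is (alpha_5, alpha_4, alpha_2, alpha_3, alpha_6, alpha_1). So the algebra is type C_6, i.e. sp(12).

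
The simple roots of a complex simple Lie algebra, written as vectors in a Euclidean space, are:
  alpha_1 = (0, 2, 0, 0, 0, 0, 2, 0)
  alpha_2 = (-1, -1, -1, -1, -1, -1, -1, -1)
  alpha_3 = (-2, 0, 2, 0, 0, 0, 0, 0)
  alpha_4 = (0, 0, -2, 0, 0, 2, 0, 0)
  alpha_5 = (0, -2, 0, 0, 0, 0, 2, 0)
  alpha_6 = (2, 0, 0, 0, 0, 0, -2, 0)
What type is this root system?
E_6

Compute the Cartan integers a_ij = 2(alpha_i, alpha_j)/(alpha_j, alpha_j); the resulting 6x6 Cartan matrix is
[[2, -1, 0, 0, 0, -1], [-1, 2, 0, 0, 0, 0], [0, 0, 2, -1, 0, -1], [0, 0, -1, 2, 0, 0], [0, 0, 0, 0, 2, -1], [-1, 0, -1, 0, -1, 2]].
All simple roots have the same length, so the diagram is simply laced. The associated Dynkin diagram is a chain of 5 nodes with one extra node attached to the third node from one end (E_6), so the type is E_6.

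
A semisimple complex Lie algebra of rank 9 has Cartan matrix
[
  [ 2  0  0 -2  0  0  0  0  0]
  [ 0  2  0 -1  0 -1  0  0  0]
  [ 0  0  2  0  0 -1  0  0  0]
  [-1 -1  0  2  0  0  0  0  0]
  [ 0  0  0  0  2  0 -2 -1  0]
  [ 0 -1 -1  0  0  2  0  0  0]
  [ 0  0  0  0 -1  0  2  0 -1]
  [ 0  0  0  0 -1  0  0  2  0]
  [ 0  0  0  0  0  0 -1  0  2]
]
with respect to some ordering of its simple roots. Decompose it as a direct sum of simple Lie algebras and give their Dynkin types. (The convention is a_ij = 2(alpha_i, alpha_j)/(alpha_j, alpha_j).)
C_5 ⊕ F_4

The diagram associated to this matrix has two connected components: the simple roots {alpha_1, alpha_2, alpha_3, alpha_4, alpha_6} form a chain of 5 nodes with a double edge at one end; the terminal node there is the unique long simple root (C_5), and {alpha_5, alpha_7, alpha_8, alpha_9} form a chain of 4 nodes with a double edge between the middle two (F_4). A semisimple Lie algebra decomposes uniquely as the direct sum of simple ideals, one per connected component of its Dynkin diagram, so g ≅ C_5 ⊕ F_4 (dimension 55 + 52 = 107).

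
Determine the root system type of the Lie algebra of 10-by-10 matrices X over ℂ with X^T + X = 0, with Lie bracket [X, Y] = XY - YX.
D_5

This is so(10) with 10 even, which has dimension 10(10-1)/2 = 45 and rank 10/2 = 5. In the classification of classical Lie algebras, the orthogonal algebra so(2n) in an even number of variables has type D_n; here n = 5, so the Dynkin diagram is a chain of 3 nodes with a fork of two nodes at one end (D_5). Hence the type is D_5.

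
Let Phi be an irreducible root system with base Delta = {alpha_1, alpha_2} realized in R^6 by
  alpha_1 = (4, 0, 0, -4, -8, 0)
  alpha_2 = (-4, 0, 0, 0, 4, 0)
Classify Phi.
G_2

Compute the Cartan integers a_ij = 2(alpha_i, alpha_j)/(alpha_j, alpha_j); the resulting 2x2 Cartan matrix is
[[2, -3], [-1, 2]].
The roots have two lengths (squared-length ratio 3:1); the short ones are alpha_{2}. The associated Dynkin diagram is two nodes joined by a triple edge (G_2), so the type is G_2.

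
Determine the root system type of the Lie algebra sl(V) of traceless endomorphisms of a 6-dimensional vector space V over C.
This is sl(6), which has dimension 6^2 - 1 = 35 and rank 6 - 1 = 5 (a Cartan subalgebra is the diagonal traceless matrices). In the classification of classical Lie algebras, the special linear algebra sl(n+1) has type A_n; here n = 5, so the Dynkin diagram is a chain of 5 nodes with single edges (A_5). Hence the type is A_5.

A_5 (sl(6))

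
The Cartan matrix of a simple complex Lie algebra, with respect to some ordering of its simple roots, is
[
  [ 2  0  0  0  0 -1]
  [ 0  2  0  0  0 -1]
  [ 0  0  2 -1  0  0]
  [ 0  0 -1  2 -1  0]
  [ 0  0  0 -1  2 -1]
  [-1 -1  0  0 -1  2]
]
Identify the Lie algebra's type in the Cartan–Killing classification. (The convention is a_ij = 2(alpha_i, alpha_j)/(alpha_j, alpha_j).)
The matrix has rank 6 with 2's on the diagonal. Reading the off-diagonal entries as Dynkin edges (a single edge where a_ij = a_ji = -1; a double or triple edge where a_ij * a_ji = 2 or 3), the diagram is a chain of 4 nodes with a fork of two nodes at one end (D_6). One simple-root ordering that puts it in standard form is (alpha_3, alpha_4, alpha_5, alpha_6, alpha_1, alpha_2). So the algebra is type D_6, i.e. so(12).

D6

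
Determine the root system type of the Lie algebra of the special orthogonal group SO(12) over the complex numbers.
D_6

This is so(12) with 12 even, which has dimension 12(12-1)/2 = 66 and rank 12/2 = 6. In the classification of classical Lie algebras, the orthogonal algebra so(2n) in an even number of variables has type D_n; here n = 6, so the Dynkin diagram is a chain of 4 nodes with a fork of two nodes at one end (D_6). Hence the type is D_6.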